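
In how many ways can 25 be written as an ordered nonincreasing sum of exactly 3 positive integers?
p(25, 3 parts) = 52

Partitions of n into exactly k parts are in bijection with partitions of n − k into at most k parts (subtract 1 from each part). So p(25, exactly 3) = p(22, parts ≤ 3). Computing via the recurrence p(m, j) = p(m, j−1) + p(m−j, j) gives 52.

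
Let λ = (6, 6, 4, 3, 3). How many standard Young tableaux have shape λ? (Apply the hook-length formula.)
# SYT of shape (6, 6, 4, 3, 3) = 746876130

Hook-length formula: f^λ = n! / Π hook(c), product over all cells c of the Young diagram. For λ = (6, 6, 4, 3, 3), n = 22 boxes. Hook lengths by row (left-to-right, top-to-bottom): [10, 9, 8, 5, 3, 2]; [9, 8, 7, 4, 2, 1]; [6, 5, 4, 1]; [4, 3, 2]; [3, 2, 1]. Product of hooks = 1504935936000. So f^λ = 22! / 1504935936000 = 1124000727777607680000 / 1504935936000 = 746876130.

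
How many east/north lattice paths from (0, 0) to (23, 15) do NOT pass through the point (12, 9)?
Number of paths = 11833608880

Total paths from (0, 0) to (23, 15): C(38, 23) = 15471286560. Paths through (12, 9): (paths (0, 0) → (12, 9)) × (paths (12, 9) → (23, 15)) = C(21, 12) · C(17, 11) = 293930 · 12376 = 3637677680. Avoidance count = 15471286560 − 3637677680 = 11833608880.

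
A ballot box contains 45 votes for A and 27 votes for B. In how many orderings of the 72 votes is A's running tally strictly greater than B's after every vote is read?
Strict-lead orderings = 11752797069016395728

Total orderings of the 72 votes with 45 for A: C(72, 45) = 47011188276065582912. By the Bertrand ballot formula (Cycle Lemma / reflection principle), the number of orderings in which A is strictly ahead of B throughout is (p − q)/(p + q) · C(p + q, p) = (45 − 27)/(45 + 27) · 47011188276065582912 = 11752797069016395728.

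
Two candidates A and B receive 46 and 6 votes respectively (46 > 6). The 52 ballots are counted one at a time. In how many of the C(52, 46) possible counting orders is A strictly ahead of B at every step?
Strict-lead orderings = 15660400

Total orderings of the 52 votes with 46 for A: C(52, 46) = 20358520. By the Bertrand ballot formula (Cycle Lemma / reflection principle), the number of orderings in which A is strictly ahead of B throughout is (p − q)/(p + q) · C(p + q, p) = (46 − 6)/(46 + 6) · 20358520 = 15660400.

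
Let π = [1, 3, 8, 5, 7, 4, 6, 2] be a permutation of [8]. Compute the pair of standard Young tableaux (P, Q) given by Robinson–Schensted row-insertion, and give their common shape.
P = [1, 2, 4, 6] / [3, 7] / [5] / [8];  Q = [1, 2, 3, 5] / [4, 7] / [6] / [8];  common shape = (4, 2, 1, 1)

Row-insert the values π_1, π_2, … into P one at a time, bumping the leftmost entry strictly greater than the inserted value down to the next row. The recording tableau Q records, in position (i, j), the step at which that cell was added to P.
  Insert 1 (step 1): P = [1];  Q = [1]
  Insert 3 (step 2): P = [1, 3];  Q = [1, 2]
  Insert 8 (step 3): P = [1, 3, 8];  Q = [1, 2, 3]
  Insert 5 (step 4): P = [1, 3, 5] / [8];  Q = [1, 2, 3] / [4]
  Insert 7 (step 5): P = [1, 3, 5, 7] / [8];  Q = [1, 2, 3, 5] / [4]
  Insert 4 (step 6): P = [1, 3, 4, 7] / [5] / [8];  Q = [1, 2, 3, 5] / [4] / [6]
  Insert 6 (step 7): P = [1, 3, 4, 6] / [5, 7] / [8];  Q = [1, 2, 3, 5] / [4, 7] / [6]
  Insert 2 (step 8): P = [1, 2, 4, 6] / [3, 7] / [5] / [8];  Q = [1, 2, 3, 5] / [4, 7] / [6] / [8]
Final shape: (4, 2, 1, 1).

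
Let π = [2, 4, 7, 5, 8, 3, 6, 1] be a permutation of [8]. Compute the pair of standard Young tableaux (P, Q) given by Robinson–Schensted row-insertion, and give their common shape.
P = [1, 3, 5, 6] / [2, 8] / [4] / [7];  Q = [1, 2, 3, 5] / [4, 7] / [6] / [8];  common shape = (4, 2, 1, 1)

Row-insert the values π_1, π_2, … into P one at a time, bumping the leftmost entry strictly greater than the inserted value down to the next row. The recording tableau Q records, in position (i, j), the step at which that cell was added to P.
  Insert 2 (step 1): P = [2];  Q = [1]
  Insert 4 (step 2): P = [2, 4];  Q = [1, 2]
  Insert 7 (step 3): P = [2, 4, 7];  Q = [1, 2, 3]
  Insert 5 (step 4): P = [2, 4, 5] / [7];  Q = [1, 2, 3] / [4]
  Insert 8 (step 5): P = [2, 4, 5, 8] / [7];  Q = [1, 2, 3, 5] / [4]
  Insert 3 (step 6): P = [2, 3, 5, 8] / [4] / [7];  Q = [1, 2, 3, 5] / [4] / [6]
  Insert 6 (step 7): P = [2, 3, 5, 6] / [4, 8] / [7];  Q = [1, 2, 3, 5] / [4, 7] / [6]
  Insert 1 (step 8): P = [1, 3, 5, 6] / [2, 8] / [4] / [7];  Q = [1, 2, 3, 5] / [4, 7] / [6] / [8]
Final shape: (4, 2, 1, 1).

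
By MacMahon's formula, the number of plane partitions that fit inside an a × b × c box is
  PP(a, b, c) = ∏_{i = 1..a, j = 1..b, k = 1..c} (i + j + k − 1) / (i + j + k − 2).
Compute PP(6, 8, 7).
PP(6, 8, 7) = 19702998159210080

Evaluate the triple product over i = 1..6, j = 1..8, k = 1..7. The factors are (2/1) · (3/2) · (4/3) · (5/4) · (6/5) · (7/6) · (8/7) · (3/2) · … (336 factors total). The numerators and denominators telescope so the product is an integer; carrying out the multiplication exactly gives PP(6, 8, 7) = 19702998159210080.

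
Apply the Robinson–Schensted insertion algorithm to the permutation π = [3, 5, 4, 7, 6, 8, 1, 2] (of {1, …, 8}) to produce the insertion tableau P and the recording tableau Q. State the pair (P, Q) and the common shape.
P = [1, 2, 6, 8] / [3, 4] / [5, 7];  Q = [1, 2, 4, 6] / [3, 5] / [7, 8];  common shape = (4, 2, 2)

Row-insert the values π_1, π_2, … into P one at a time, bumping the leftmost entry strictly greater than the inserted value down to the next row. The recording tableau Q records, in position (i, j), the step at which that cell was added to P.
  Insert 3 (step 1): P = [3];  Q = [1]
  Insert 5 (step 2): P = [3, 5];  Q = [1, 2]
  Insert 4 (step 3): P = [3, 4] / [5];  Q = [1, 2] / [3]
  Insert 7 (step 4): P = [3, 4, 7] / [5];  Q = [1, 2, 4] / [3]
  Insert 6 (step 5): P = [3, 4, 6] / [5, 7];  Q = [1, 2, 4] / [3, 5]
  Insert 8 (step 6): P = [3, 4, 6, 8] / [5, 7];  Q = [1, 2, 4, 6] / [3, 5]
  Insert 1 (step 7): P = [1, 4, 6, 8] / [3, 7] / [5];  Q = [1, 2, 4, 6] / [3, 5] / [7]
  Insert 2 (step 8): P = [1, 2, 6, 8] / [3, 4] / [5, 7];  Q = [1, 2, 4, 6] / [3, 5] / [7, 8]
Final shape: (4, 2, 2).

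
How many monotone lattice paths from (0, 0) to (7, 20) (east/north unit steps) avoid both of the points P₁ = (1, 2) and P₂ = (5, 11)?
Number of paths = 361977

Inclusion–exclusion. Total paths: C(27, 7) = 888030. Through P₁: C(3, 1)·C(24, 6) = 403788. Through P₂: C(16, 5)·C(11, 2) = 240240. Since P₁ is strictly southwest of P₂, a monotone path through both must visit P₁ then P₂; paths through both = C(3, 1)·C(13, 4)·C(11, 2) = 117975. Avoid both = 888030 − 403788 − 240240 + 117975 = 361977.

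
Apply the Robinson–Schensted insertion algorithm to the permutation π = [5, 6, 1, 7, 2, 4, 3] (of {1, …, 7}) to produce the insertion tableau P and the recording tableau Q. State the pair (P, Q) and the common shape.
P = [1, 2, 3] / [4, 6, 7] / [5];  Q = [1, 2, 4] / [3, 5, 6] / [7];  common shape = (3, 3, 1)

Row-insert the values π_1, π_2, … into P one at a time, bumping the leftmost entry strictly greater than the inserted value down to the next row. The recording tableau Q records, in position (i, j), the step at which that cell was added to P.
  Insert 5 (step 1): P = [5];  Q = [1]
  Insert 6 (step 2): P = [5, 6];  Q = [1, 2]
  Insert 1 (step 3): P = [1, 6] / [5];  Q = [1, 2] / [3]
  Insert 7 (step 4): P = [1, 6, 7] / [5];  Q = [1, 2, 4] / [3]
  Insert 2 (step 5): P = [1, 2, 7] / [5, 6];  Q = [1, 2, 4] / [3, 5]
  Insert 4 (step 6): P = [1, 2, 4] / [5, 6, 7];  Q = [1, 2, 4] / [3, 5, 6]
  Insert 3 (step 7): P = [1, 2, 3] / [4, 6, 7] / [5];  Q = [1, 2, 4] / [3, 5, 6] / [7]
Final shape: (3, 3, 1).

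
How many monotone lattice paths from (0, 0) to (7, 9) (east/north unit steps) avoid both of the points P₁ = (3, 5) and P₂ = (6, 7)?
Number of paths = 4052

Inclusion–exclusion. Total paths: C(16, 7) = 11440. Through P₁: C(8, 3)·C(8, 4) = 3920. Through P₂: C(13, 6)·C(3, 1) = 5148. Since P₁ is strictly southwest of P₂, a monotone path through both must visit P₁ then P₂; paths through both = C(8, 3)·C(5, 3)·C(3, 1) = 1680. Avoid both = 11440 − 3920 − 5148 + 1680 = 4052.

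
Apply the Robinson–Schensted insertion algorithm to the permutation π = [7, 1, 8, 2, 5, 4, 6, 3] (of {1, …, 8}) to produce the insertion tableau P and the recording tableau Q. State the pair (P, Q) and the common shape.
P = [1, 2, 3, 6] / [4, 8] / [5] / [7];  Q = [1, 3, 5, 7] / [2, 4] / [6] / [8];  common shape = (4, 2, 1, 1)

Row-insert the values π_1, π_2, … into P one at a time, bumping the leftmost entry strictly greater than the inserted value down to the next row. The recording tableau Q records, in position (i, j), the step at which that cell was added to P.
  Insert 7 (step 1): P = [7];  Q = [1]
  Insert 1 (step 2): P = [1] / [7];  Q = [1] / [2]
  Insert 8 (step 3): P = [1, 8] / [7];  Q = [1, 3] / [2]
  Insert 2 (step 4): P = [1, 2] / [7, 8];  Q = [1, 3] / [2, 4]
  Insert 5 (step 5): P = [1, 2, 5] / [7, 8];  Q = [1, 3, 5] / [2, 4]
  Insert 4 (step 6): P = [1, 2, 4] / [5, 8] / [7];  Q = [1, 3, 5] / [2, 4] / [6]
  Insert 6 (step 7): P = [1, 2, 4, 6] / [5, 8] / [7];  Q = [1, 3, 5, 7] / [2, 4] / [6]
  Insert 3 (step 8): P = [1, 2, 3, 6] / [4, 8] / [5] / [7];  Q = [1, 3, 5, 7] / [2, 4] / [6] / [8]
Final shape: (4, 2, 1, 1).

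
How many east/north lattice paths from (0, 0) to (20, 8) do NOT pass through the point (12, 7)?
Number of paths = 2654613

Total paths from (0, 0) to (20, 8): C(28, 20) = 3108105. Paths through (12, 7): (paths (0, 0) → (12, 7)) × (paths (12, 7) → (20, 8)) = C(19, 12) · C(9, 8) = 50388 · 9 = 453492. Avoidance count = 3108105 − 453492 = 2654613.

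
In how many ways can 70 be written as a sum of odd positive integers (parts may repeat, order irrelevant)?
p_odd(70) = 29927

Enumerate partitions using only odd parts via the recurrence o(n, m) = o(n, m−2) + o(n−m, m) over odd m, starting from the largest odd part ≤ n. This gives p_odd(70) = 29927. (Euler's theorem: equals the count of distinct-part partitions.)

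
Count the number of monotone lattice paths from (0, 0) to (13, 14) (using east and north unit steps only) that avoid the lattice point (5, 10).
Number of paths = 18571815

Total paths from (0, 0) to (13, 14): C(27, 13) = 20058300. Paths through (5, 10): (paths (0, 0) → (5, 10)) × (paths (5, 10) → (13, 14)) = C(15, 5) · C(12, 8) = 3003 · 495 = 1486485. Avoidance count = 20058300 − 1486485 = 18571815.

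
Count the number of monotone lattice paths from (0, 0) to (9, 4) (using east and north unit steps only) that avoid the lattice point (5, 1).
Number of paths = 505

Total paths from (0, 0) to (9, 4): C(13, 9) = 715. Paths through (5, 1): (paths (0, 0) → (5, 1)) × (paths (5, 1) → (9, 4)) = C(6, 5) · C(7, 4) = 6 · 35 = 210. Avoidance count = 715 − 210 = 505.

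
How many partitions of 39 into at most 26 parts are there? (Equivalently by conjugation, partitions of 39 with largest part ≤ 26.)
p(39, parts ≤ 26) = 30913

Use the recurrence p(n, m) = p(n, m−1) + p(n−m, m): either the largest part is < m (count p(n, m−1)) or the largest part is exactly m (remove one copy of m, count p(n−m, m)). With p(0, ·) = 1 this gives p(39, parts ≤ 26) = 30913. (By conjugating Young diagrams, this also counts partitions of 39 into at most 26 parts.)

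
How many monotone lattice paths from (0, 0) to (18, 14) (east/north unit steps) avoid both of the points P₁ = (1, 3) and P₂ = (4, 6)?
Number of paths = 343968780

Inclusion–exclusion. Total paths: C(32, 18) = 471435600. Through P₁: C(4, 1)·C(28, 17) = 85896720. Through P₂: C(10, 4)·C(22, 14) = 67151700. Since P₁ is strictly southwest of P₂, a monotone path through both must visit P₁ then P₂; paths through both = C(4, 1)·C(6, 3)·C(22, 14) = 25581600. Avoid both = 471435600 − 85896720 − 67151700 + 25581600 = 343968780.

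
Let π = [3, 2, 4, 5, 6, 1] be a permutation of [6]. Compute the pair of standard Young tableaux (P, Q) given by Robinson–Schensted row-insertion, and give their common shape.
P = [1, 4, 5, 6] / [2] / [3];  Q = [1, 3, 4, 5] / [2] / [6];  common shape = (4, 1, 1)

Row-insert the values π_1, π_2, … into P one at a time, bumping the leftmost entry strictly greater than the inserted value down to the next row. The recording tableau Q records, in position (i, j), the step at which that cell was added to P.
  Insert 3 (step 1): P = [3];  Q = [1]
  Insert 2 (step 2): P = [2] / [3];  Q = [1] / [2]
  Insert 4 (step 3): P = [2, 4] / [3];  Q = [1, 3] / [2]
  Insert 5 (step 4): P = [2, 4, 5] / [3];  Q = [1, 3, 4] / [2]
  Insert 6 (step 5): P = [2, 4, 5, 6] / [3];  Q = [1, 3, 4, 5] / [2]
  Insert 1 (step 6): P = [1, 4, 5, 6] / [2] / [3];  Q = [1, 3, 4, 5] / [2] / [6]
Final shape: (4, 1, 1).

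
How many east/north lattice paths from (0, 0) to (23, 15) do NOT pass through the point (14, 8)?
Number of paths = 11813117760

Total paths from (0, 0) to (23, 15): C(38, 23) = 15471286560. Paths through (14, 8): (paths (0, 0) → (14, 8)) × (paths (14, 8) → (23, 15)) = C(22, 14) · C(16, 9) = 319770 · 11440 = 3658168800. Avoidance count = 15471286560 − 3658168800 = 11813117760.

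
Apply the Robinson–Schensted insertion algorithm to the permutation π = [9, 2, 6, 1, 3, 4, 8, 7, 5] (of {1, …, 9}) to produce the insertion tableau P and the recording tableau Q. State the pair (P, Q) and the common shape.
P = [1, 3, 4, 5] / [2, 6, 7] / [8] / [9];  Q = [1, 3, 6, 7] / [2, 5, 8] / [4] / [9];  common shape = (4, 3, 1, 1)

Row-insert the values π_1, π_2, … into P one at a time, bumping the leftmost entry strictly greater than the inserted value down to the next row. The recording tableau Q records, in position (i, j), the step at which that cell was added to P.
  Insert 9 (step 1): P = [9];  Q = [1]
  Insert 2 (step 2): P = [2] / [9];  Q = [1] / [2]
  Insert 6 (step 3): P = [2, 6] / [9];  Q = [1, 3] / [2]
  Insert 1 (step 4): P = [1, 6] / [2] / [9];  Q = [1, 3] / [2] / [4]
  Insert 3 (step 5): P = [1, 3] / [2, 6] / [9];  Q = [1, 3] / [2, 5] / [4]
  Insert 4 (step 6): P = [1, 3, 4] / [2, 6] / [9];  Q = [1, 3, 6] / [2, 5] / [4]
  Insert 8 (step 7): P = [1, 3, 4, 8] / [2, 6] / [9];  Q = [1, 3, 6, 7] / [2, 5] / [4]
  Insert 7 (step 8): P = [1, 3, 4, 7] / [2, 6, 8] / [9];  Q = [1, 3, 6, 7] / [2, 5, 8] / [4]
  Insert 5 (step 9): P = [1, 3, 4, 5] / [2, 6, 7] / [8] / [9];  Q = [1, 3, 6, 7] / [2, 5, 8] / [4] / [9]
Final shape: (4, 3, 1, 1).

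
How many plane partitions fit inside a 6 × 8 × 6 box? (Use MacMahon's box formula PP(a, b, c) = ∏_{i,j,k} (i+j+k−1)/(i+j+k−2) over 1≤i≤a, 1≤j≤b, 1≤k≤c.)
PP(6, 8, 6) = 469699956117392

Evaluate the triple product over i = 1..6, j = 1..8, k = 1..6. The factors are (2/1) · (3/2) · (4/3) · (5/4) · (6/5) · (7/6) · (3/2) · (4/3) · … (288 factors total). The numerators and denominators telescope so the product is an integer; carrying out the multiplication exactly gives PP(6, 8, 6) = 469699956117392.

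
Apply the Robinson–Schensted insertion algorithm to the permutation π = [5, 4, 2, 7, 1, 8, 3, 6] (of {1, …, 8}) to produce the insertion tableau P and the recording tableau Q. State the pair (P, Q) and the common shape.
P = [1, 3, 6] / [2, 7, 8] / [4] / [5];  Q = [1, 4, 6] / [2, 7, 8] / [3] / [5];  common shape = (3, 3, 1, 1)

Row-insert the values π_1, π_2, … into P one at a time, bumping the leftmost entry strictly greater than the inserted value down to the next row. The recording tableau Q records, in position (i, j), the step at which that cell was added to P.
  Insert 5 (step 1): P = [5];  Q = [1]
  Insert 4 (step 2): P = [4] / [5];  Q = [1] / [2]
  Insert 2 (step 3): P = [2] / [4] / [5];  Q = [1] / [2] / [3]
  Insert 7 (step 4): P = [2, 7] / [4] / [5];  Q = [1, 4] / [2] / [3]
  Insert 1 (step 5): P = [1, 7] / [2] / [4] / [5];  Q = [1, 4] / [2] / [3] / [5]
  Insert 8 (step 6): P = [1, 7, 8] / [2] / [4] / [5];  Q = [1, 4, 6] / [2] / [3] / [5]
  Insert 3 (step 7): P = [1, 3, 8] / [2, 7] / [4] / [5];  Q = [1, 4, 6] / [2, 7] / [3] / [5]
  Insert 6 (step 8): P = [1, 3, 6] / [2, 7, 8] / [4] / [5];  Q = [1, 4, 6] / [2, 7, 8] / [3] / [5]
Final shape: (3, 3, 1, 1).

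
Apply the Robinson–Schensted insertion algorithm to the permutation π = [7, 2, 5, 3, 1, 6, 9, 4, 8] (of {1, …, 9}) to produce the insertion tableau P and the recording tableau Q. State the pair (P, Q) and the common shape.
P = [1, 3, 4, 8] / [2, 6, 9] / [5] / [7];  Q = [1, 3, 6, 7] / [2, 8, 9] / [4] / [5];  common shape = (4, 3, 1, 1)

Row-insert the values π_1, π_2, … into P one at a time, bumping the leftmost entry strictly greater than the inserted value down to the next row. The recording tableau Q records, in position (i, j), the step at which that cell was added to P.
  Insert 7 (step 1): P = [7];  Q = [1]
  Insert 2 (step 2): P = [2] / [7];  Q = [1] / [2]
  Insert 5 (step 3): P = [2, 5] / [7];  Q = [1, 3] / [2]
  Insert 3 (step 4): P = [2, 3] / [5] / [7];  Q = [1, 3] / [2] / [4]
  Insert 1 (step 5): P = [1, 3] / [2] / [5] / [7];  Q = [1, 3] / [2] / [4] / [5]
  Insert 6 (step 6): P = [1, 3, 6] / [2] / [5] / [7];  Q = [1, 3, 6] / [2] / [4] / [5]
  Insert 9 (step 7): P = [1, 3, 6, 9] / [2] / [5] / [7];  Q = [1, 3, 6, 7] / [2] / [4] / [5]
  Insert 4 (step 8): P = [1, 3, 4, 9] / [2, 6] / [5] / [7];  Q = [1, 3, 6, 7] / [2, 8] / [4] / [5]
  Insert 8 (step 9): P = [1, 3, 4, 8] / [2, 6, 9] / [5] / [7];  Q = [1, 3, 6, 7] / [2, 8, 9] / [4] / [5]
Final shape: (4, 3, 1, 1).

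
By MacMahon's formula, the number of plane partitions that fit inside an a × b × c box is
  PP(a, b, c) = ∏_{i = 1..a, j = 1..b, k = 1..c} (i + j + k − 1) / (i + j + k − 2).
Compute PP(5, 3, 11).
PP(5, 3, 11) = 1837984512

Evaluate the triple product over i = 1..5, j = 1..3, k = 1..11. The factors are (2/1) · (3/2) · (4/3) · (5/4) · (6/5) · (7/6) · (8/7) · (9/8) · … (165 factors total). The numerators and denominators telescope so the product is an integer; carrying out the multiplication exactly gives PP(5, 3, 11) = 1837984512.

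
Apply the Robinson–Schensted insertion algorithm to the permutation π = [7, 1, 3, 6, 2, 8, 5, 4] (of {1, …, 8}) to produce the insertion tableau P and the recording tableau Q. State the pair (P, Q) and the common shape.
P = [1, 2, 4, 8] / [3, 5] / [6] / [7];  Q = [1, 3, 4, 6] / [2, 7] / [5] / [8];  common shape = (4, 2, 1, 1)

Row-insert the values π_1, π_2, … into P one at a time, bumping the leftmost entry strictly greater than the inserted value down to the next row. The recording tableau Q records, in position (i, j), the step at which that cell was added to P.
  Insert 7 (step 1): P = [7];  Q = [1]
  Insert 1 (step 2): P = [1] / [7];  Q = [1] / [2]
  Insert 3 (step 3): P = [1, 3] / [7];  Q = [1, 3] / [2]
  Insert 6 (step 4): P = [1, 3, 6] / [7];  Q = [1, 3, 4] / [2]
  Insert 2 (step 5): P = [1, 2, 6] / [3] / [7];  Q = [1, 3, 4] / [2] / [5]
  Insert 8 (step 6): P = [1, 2, 6, 8] / [3] / [7];  Q = [1, 3, 4, 6] / [2] / [5]
  Insert 5 (step 7): P = [1, 2, 5, 8] / [3, 6] / [7];  Q = [1, 3, 4, 6] / [2, 7] / [5]
  Insert 4 (step 8): P = [1, 2, 4, 8] / [3, 5] / [6] / [7];  Q = [1, 3, 4, 6] / [2, 7] / [5] / [8]
Final shape: (4, 2, 1, 1).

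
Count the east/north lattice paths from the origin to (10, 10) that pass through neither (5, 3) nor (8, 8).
Number of paths = 82000

Inclusion–exclusion. Total paths: C(20, 10) = 184756. Through P₁: C(8, 5)·C(12, 5) = 44352. Through P₂: C(16, 8)·C(4, 2) = 77220. Since P₁ is strictly southwest of P₂, a monotone path through both must visit P₁ then P₂; paths through both = C(8, 5)·C(8, 3)·C(4, 2) = 18816. Avoid both = 184756 − 44352 − 77220 + 18816 = 82000.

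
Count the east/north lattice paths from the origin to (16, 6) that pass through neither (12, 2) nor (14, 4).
Number of paths = 53159

Inclusion–exclusion. Total paths: C(22, 16) = 74613. Through P₁: C(14, 12)·C(8, 4) = 6370. Through P₂: C(18, 14)·C(4, 2) = 18360. Since P₁ is strictly southwest of P₂, a monotone path through both must visit P₁ then P₂; paths through both = C(14, 12)·C(4, 2)·C(4, 2) = 3276. Avoid both = 74613 − 6370 − 18360 + 3276 = 53159.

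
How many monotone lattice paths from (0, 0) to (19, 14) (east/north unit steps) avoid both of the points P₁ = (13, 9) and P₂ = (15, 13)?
Number of paths = 439096860

Inclusion–exclusion. Total paths: C(33, 19) = 818809200. Through P₁: C(22, 13)·C(11, 6) = 229808040. Through P₂: C(28, 15)·C(5, 4) = 187210800. Since P₁ is strictly southwest of P₂, a monotone path through both must visit P₁ then P₂; paths through both = C(22, 13)·C(6, 2)·C(5, 4) = 37306500. Avoid both = 818809200 − 229808040 − 187210800 + 37306500 = 439096860.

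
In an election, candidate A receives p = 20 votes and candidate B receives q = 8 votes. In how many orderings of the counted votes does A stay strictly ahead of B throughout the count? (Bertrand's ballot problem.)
Strict-lead orderings = 1332045

Total orderings of the 28 votes with 20 for A: C(28, 20) = 3108105. By the Bertrand ballot formula (Cycle Lemma / reflection principle), the number of orderings in which A is strictly ahead of B throughout is (p − q)/(p + q) · C(p + q, p) = (20 − 8)/(20 + 8) · 3108105 = 1332045.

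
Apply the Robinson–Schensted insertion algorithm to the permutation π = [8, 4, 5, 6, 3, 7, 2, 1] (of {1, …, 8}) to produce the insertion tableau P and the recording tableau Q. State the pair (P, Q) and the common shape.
P = [1, 5, 6, 7] / [2] / [3] / [4] / [8];  Q = [1, 3, 4, 6] / [2] / [5] / [7] / [8];  common shape = (4, 1, 1, 1, 1)

Row-insert the values π_1, π_2, … into P one at a time, bumping the leftmost entry strictly greater than the inserted value down to the next row. The recording tableau Q records, in position (i, j), the step at which that cell was added to P.
  Insert 8 (step 1): P = [8];  Q = [1]
  Insert 4 (step 2): P = [4] / [8];  Q = [1] / [2]
  Insert 5 (step 3): P = [4, 5] / [8];  Q = [1, 3] / [2]
  Insert 6 (step 4): P = [4, 5, 6] / [8];  Q = [1, 3, 4] / [2]
  Insert 3 (step 5): P = [3, 5, 6] / [4] / [8];  Q = [1, 3, 4] / [2] / [5]
  Insert 7 (step 6): P = [3, 5, 6, 7] / [4] / [8];  Q = [1, 3, 4, 6] / [2] / [5]
  Insert 2 (step 7): P = [2, 5, 6, 7] / [3] / [4] / [8];  Q = [1, 3, 4, 6] / [2] / [5] / [7]
  Insert 1 (step 8): P = [1, 5, 6, 7] / [2] / [3] / [4] / [8];  Q = [1, 3, 4, 6] / [2] / [5] / [7] / [8]
Final shape: (4, 1, 1, 1, 1).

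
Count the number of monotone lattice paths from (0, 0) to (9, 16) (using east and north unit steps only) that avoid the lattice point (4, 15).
Number of paths = 2019719

Total paths from (0, 0) to (9, 16): C(25, 9) = 2042975. Paths through (4, 15): (paths (0, 0) → (4, 15)) × (paths (4, 15) → (9, 16)) = C(19, 4) · C(6, 5) = 3876 · 6 = 23256. Avoidance count = 2042975 − 23256 = 2019719.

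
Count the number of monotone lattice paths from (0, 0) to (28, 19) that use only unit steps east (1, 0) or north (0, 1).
Number of paths = 6973199770790

A monotone lattice path from (0, 0) to (28, 19) consists of 28 east steps and 19 north steps in some order, so it is determined by which 28 of the 47 steps are east. The count is C(47, 28) = 6973199770790.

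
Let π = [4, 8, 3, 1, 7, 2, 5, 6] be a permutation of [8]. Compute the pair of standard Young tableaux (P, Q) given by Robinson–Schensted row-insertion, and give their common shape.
P = [1, 2, 5, 6] / [3, 7] / [4, 8];  Q = [1, 2, 7, 8] / [3, 5] / [4, 6];  common shape = (4, 2, 2)

Row-insert the values π_1, π_2, … into P one at a time, bumping the leftmost entry strictly greater than the inserted value down to the next row. The recording tableau Q records, in position (i, j), the step at which that cell was added to P.
  Insert 4 (step 1): P = [4];  Q = [1]
  Insert 8 (step 2): P = [4, 8];  Q = [1, 2]
  Insert 3 (step 3): P = [3, 8] / [4];  Q = [1, 2] / [3]
  Insert 1 (step 4): P = [1, 8] / [3] / [4];  Q = [1, 2] / [3] / [4]
  Insert 7 (step 5): P = [1, 7] / [3, 8] / [4];  Q = [1, 2] / [3, 5] / [4]
  Insert 2 (step 6): P = [1, 2] / [3, 7] / [4, 8];  Q = [1, 2] / [3, 5] / [4, 6]
  Insert 5 (step 7): P = [1, 2, 5] / [3, 7] / [4, 8];  Q = [1, 2, 7] / [3, 5] / [4, 6]
  Insert 6 (step 8): P = [1, 2, 5, 6] / [3, 7] / [4, 8];  Q = [1, 2, 7, 8] / [3, 5] / [4, 6]
Final shape: (4, 2, 2).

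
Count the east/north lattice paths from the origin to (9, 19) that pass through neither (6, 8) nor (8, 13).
Number of paths = 4830819

Inclusion–exclusion. Total paths: C(28, 9) = 6906900. Through P₁: C(14, 6)·C(14, 3) = 1093092. Through P₂: C(21, 8)·C(7, 1) = 1424430. Since P₁ is strictly southwest of P₂, a monotone path through both must visit P₁ then P₂; paths through both = C(14, 6)·C(7, 2)·C(7, 1) = 441441. Avoid both = 6906900 − 1093092 − 1424430 + 441441 = 4830819.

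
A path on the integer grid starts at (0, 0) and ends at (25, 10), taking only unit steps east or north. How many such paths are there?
Number of paths = 183579396

A monotone lattice path from (0, 0) to (25, 10) consists of 25 east steps and 10 north steps in some order, so it is determined by which 25 of the 35 steps are east. The count is C(35, 25) = 183579396.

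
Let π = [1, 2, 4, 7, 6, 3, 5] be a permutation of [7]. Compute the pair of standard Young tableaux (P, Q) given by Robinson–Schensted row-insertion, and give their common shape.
P = [1, 2, 3, 5] / [4, 6] / [7];  Q = [1, 2, 3, 4] / [5, 7] / [6];  common shape = (4, 2, 1)

Row-insert the values π_1, π_2, … into P one at a time, bumping the leftmost entry strictly greater than the inserted value down to the next row. The recording tableau Q records, in position (i, j), the step at which that cell was added to P.
  Insert 1 (step 1): P = [1];  Q = [1]
  Insert 2 (step 2): P = [1, 2];  Q = [1, 2]
  Insert 4 (step 3): P = [1, 2, 4];  Q = [1, 2, 3]
  Insert 7 (step 4): P = [1, 2, 4, 7];  Q = [1, 2, 3, 4]
  Insert 6 (step 5): P = [1, 2, 4, 6] / [7];  Q = [1, 2, 3, 4] / [5]
  Insert 3 (step 6): P = [1, 2, 3, 6] / [4] / [7];  Q = [1, 2, 3, 4] / [5] / [6]
  Insert 5 (step 7): P = [1, 2, 3, 5] / [4, 6] / [7];  Q = [1, 2, 3, 4] / [5, 7] / [6]
Final shape: (4, 2, 1).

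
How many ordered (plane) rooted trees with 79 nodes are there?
C_78 = 73745243611532458459690151854647329239335600

These ordered rooted trees are counted by the Catalan number C_n = (1/(n + 1)) · C(2n, n). For n = 78: C_78 = (1/79) · C(156, 78) = 5825874245311064218315521996517139009907512400/79 = 73745243611532458459690151854647329239335600.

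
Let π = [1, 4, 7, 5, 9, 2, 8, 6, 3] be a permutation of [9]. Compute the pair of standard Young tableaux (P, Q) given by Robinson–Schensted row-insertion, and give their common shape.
P = [1, 2, 3, 6] / [4, 5] / [7, 8] / [9];  Q = [1, 2, 3, 5] / [4, 7] / [6, 8] / [9];  common shape = (4, 2, 2, 1)

Row-insert the values π_1, π_2, … into P one at a time, bumping the leftmost entry strictly greater than the inserted value down to the next row. The recording tableau Q records, in position (i, j), the step at which that cell was added to P.
  Insert 1 (step 1): P = [1];  Q = [1]
  Insert 4 (step 2): P = [1, 4];  Q = [1, 2]
  Insert 7 (step 3): P = [1, 4, 7];  Q = [1, 2, 3]
  Insert 5 (step 4): P = [1, 4, 5] / [7];  Q = [1, 2, 3] / [4]
  Insert 9 (step 5): P = [1, 4, 5, 9] / [7];  Q = [1, 2, 3, 5] / [4]
  Insert 2 (step 6): P = [1, 2, 5, 9] / [4] / [7];  Q = [1, 2, 3, 5] / [4] / [6]
  Insert 8 (step 7): P = [1, 2, 5, 8] / [4, 9] / [7];  Q = [1, 2, 3, 5] / [4, 7] / [6]
  Insert 6 (step 8): P = [1, 2, 5, 6] / [4, 8] / [7, 9];  Q = [1, 2, 3, 5] / [4, 7] / [6, 8]
  Insert 3 (step 9): P = [1, 2, 3, 6] / [4, 5] / [7, 8] / [9];  Q = [1, 2, 3, 5] / [4, 7] / [6, 8] / [9]
Final shape: (4, 2, 2, 1).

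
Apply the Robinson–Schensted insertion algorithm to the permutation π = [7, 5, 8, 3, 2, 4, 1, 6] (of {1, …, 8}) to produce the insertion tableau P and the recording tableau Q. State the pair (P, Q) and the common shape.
P = [1, 4, 6] / [2, 8] / [3] / [5] / [7];  Q = [1, 3, 8] / [2, 6] / [4] / [5] / [7];  common shape = (3, 2, 1, 1, 1)

Row-insert the values π_1, π_2, … into P one at a time, bumping the leftmost entry strictly greater than the inserted value down to the next row. The recording tableau Q records, in position (i, j), the step at which that cell was added to P.
  Insert 7 (step 1): P = [7];  Q = [1]
  Insert 5 (step 2): P = [5] / [7];  Q = [1] / [2]
  Insert 8 (step 3): P = [5, 8] / [7];  Q = [1, 3] / [2]
  Insert 3 (step 4): P = [3, 8] / [5] / [7];  Q = [1, 3] / [2] / [4]
  Insert 2 (step 5): P = [2, 8] / [3] / [5] / [7];  Q = [1, 3] / [2] / [4] / [5]
  Insert 4 (step 6): P = [2, 4] / [3, 8] / [5] / [7];  Q = [1, 3] / [2, 6] / [4] / [5]
  Insert 1 (step 7): P = [1, 4] / [2, 8] / [3] / [5] / [7];  Q = [1, 3] / [2, 6] / [4] / [5] / [7]
  Insert 6 (step 8): P = [1, 4, 6] / [2, 8] / [3] / [5] / [7];  Q = [1, 3, 8] / [2, 6] / [4] / [5] / [7]
Final shape: (3, 2, 1, 1, 1).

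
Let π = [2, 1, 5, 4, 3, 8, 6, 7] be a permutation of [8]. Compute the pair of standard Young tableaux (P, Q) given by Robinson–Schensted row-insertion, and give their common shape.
P = [1, 3, 6, 7] / [2, 4, 8] / [5];  Q = [1, 3, 6, 8] / [2, 4, 7] / [5];  common shape = (4, 3, 1)

Row-insert the values π_1, π_2, … into P one at a time, bumping the leftmost entry strictly greater than the inserted value down to the next row. The recording tableau Q records, in position (i, j), the step at which that cell was added to P.
  Insert 2 (step 1): P = [2];  Q = [1]
  Insert 1 (step 2): P = [1] / [2];  Q = [1] / [2]
  Insert 5 (step 3): P = [1, 5] / [2];  Q = [1, 3] / [2]
  Insert 4 (step 4): P = [1, 4] / [2, 5];  Q = [1, 3] / [2, 4]
  Insert 3 (step 5): P = [1, 3] / [2, 4] / [5];  Q = [1, 3] / [2, 4] / [5]
  Insert 8 (step 6): P = [1, 3, 8] / [2, 4] / [5];  Q = [1, 3, 6] / [2, 4] / [5]
  Insert 6 (step 7): P = [1, 3, 6] / [2, 4, 8] / [5];  Q = [1, 3, 6] / [2, 4, 7] / [5]
  Insert 7 (step 8): P = [1, 3, 6, 7] / [2, 4, 8] / [5];  Q = [1, 3, 6, 8] / [2, 4, 7] / [5]
Final shape: (4, 3, 1).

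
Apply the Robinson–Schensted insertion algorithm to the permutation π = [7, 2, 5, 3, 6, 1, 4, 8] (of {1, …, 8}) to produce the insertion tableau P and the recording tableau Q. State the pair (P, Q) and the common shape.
P = [1, 3, 4, 8] / [2, 6] / [5] / [7];  Q = [1, 3, 5, 8] / [2, 7] / [4] / [6];  common shape = (4, 2, 1, 1)

Row-insert the values π_1, π_2, … into P one at a time, bumping the leftmost entry strictly greater than the inserted value down to the next row. The recording tableau Q records, in position (i, j), the step at which that cell was added to P.
  Insert 7 (step 1): P = [7];  Q = [1]
  Insert 2 (step 2): P = [2] / [7];  Q = [1] / [2]
  Insert 5 (step 3): P = [2, 5] / [7];  Q = [1, 3] / [2]
  Insert 3 (step 4): P = [2, 3] / [5] / [7];  Q = [1, 3] / [2] / [4]
  Insert 6 (step 5): P = [2, 3, 6] / [5] / [7];  Q = [1, 3, 5] / [2] / [4]
  Insert 1 (step 6): P = [1, 3, 6] / [2] / [5] / [7];  Q = [1, 3, 5] / [2] / [4] / [6]
  Insert 4 (step 7): P = [1, 3, 4] / [2, 6] / [5] / [7];  Q = [1, 3, 5] / [2, 7] / [4] / [6]
  Insert 8 (step 8): P = [1, 3, 4, 8] / [2, 6] / [5] / [7];  Q = [1, 3, 5, 8] / [2, 7] / [4] / [6]
Final shape: (4, 2, 1, 1).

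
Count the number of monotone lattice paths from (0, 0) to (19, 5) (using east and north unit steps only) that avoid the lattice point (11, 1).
Number of paths = 36564

Total paths from (0, 0) to (19, 5): C(24, 19) = 42504. Paths through (11, 1): (paths (0, 0) → (11, 1)) × (paths (11, 1) → (19, 5)) = C(12, 11) · C(12, 8) = 12 · 495 = 5940. Avoidance count = 42504 − 5940 = 36564.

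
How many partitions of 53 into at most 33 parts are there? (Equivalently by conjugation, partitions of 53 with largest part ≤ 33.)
p(53, parts ≤ 33) = 327844

Use the recurrence p(n, m) = p(n, m−1) + p(n−m, m): either the largest part is < m (count p(n, m−1)) or the largest part is exactly m (remove one copy of m, count p(n−m, m)). With p(0, ·) = 1 this gives p(53, parts ≤ 33) = 327844. (By conjugating Young diagrams, this also counts partitions of 53 into at most 33 parts.)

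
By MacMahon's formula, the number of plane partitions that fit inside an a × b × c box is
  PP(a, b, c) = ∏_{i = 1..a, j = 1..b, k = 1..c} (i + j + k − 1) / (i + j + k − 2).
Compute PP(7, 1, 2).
PP(7, 1, 2) = 36

Evaluate the triple product over i = 1..7, j = 1..1, k = 1..2. The factors are (2/1) · (3/2) · (3/2) · (4/3) · (4/3) · (5/4) · (5/4) · (6/5) · … (14 factors total). The numerators and denominators telescope so the product is an integer; carrying out the multiplication exactly gives PP(7, 1, 2) = 36.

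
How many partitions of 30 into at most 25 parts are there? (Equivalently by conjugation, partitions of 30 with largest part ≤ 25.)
p(30, parts ≤ 25) = 5592

Use the recurrence p(n, m) = p(n, m−1) + p(n−m, m): either the largest part is < m (count p(n, m−1)) or the largest part is exactly m (remove one copy of m, count p(n−m, m)). With p(0, ·) = 1 this gives p(30, parts ≤ 25) = 5592. (By conjugating Young diagrams, this also counts partitions of 30 into at most 25 parts.)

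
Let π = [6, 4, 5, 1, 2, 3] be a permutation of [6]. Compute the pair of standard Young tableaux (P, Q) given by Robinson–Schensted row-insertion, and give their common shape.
P = [1, 2, 3] / [4, 5] / [6];  Q = [1, 3, 6] / [2, 5] / [4];  common shape = (3, 2, 1)

Row-insert the values π_1, π_2, … into P one at a time, bumping the leftmost entry strictly greater than the inserted value down to the next row. The recording tableau Q records, in position (i, j), the step at which that cell was added to P.
  Insert 6 (step 1): P = [6];  Q = [1]
  Insert 4 (step 2): P = [4] / [6];  Q = [1] / [2]
  Insert 5 (step 3): P = [4, 5] / [6];  Q = [1, 3] / [2]
  Insert 1 (step 4): P = [1, 5] / [4] / [6];  Q = [1, 3] / [2] / [4]
  Insert 2 (step 5): P = [1, 2] / [4, 5] / [6];  Q = [1, 3] / [2, 5] / [4]
  Insert 3 (step 6): P = [1, 2, 3] / [4, 5] / [6];  Q = [1, 3, 6] / [2, 5] / [4]
Final shape: (3, 2, 1).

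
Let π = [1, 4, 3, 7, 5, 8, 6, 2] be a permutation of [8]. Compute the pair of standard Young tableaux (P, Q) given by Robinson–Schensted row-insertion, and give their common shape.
P = [1, 2, 5, 6] / [3, 7, 8] / [4];  Q = [1, 2, 4, 6] / [3, 5, 7] / [8];  common shape = (4, 3, 1)

Row-insert the values π_1, π_2, … into P one at a time, bumping the leftmost entry strictly greater than the inserted value down to the next row. The recording tableau Q records, in position (i, j), the step at which that cell was added to P.
  Insert 1 (step 1): P = [1];  Q = [1]
  Insert 4 (step 2): P = [1, 4];  Q = [1, 2]
  Insert 3 (step 3): P = [1, 3] / [4];  Q = [1, 2] / [3]
  Insert 7 (step 4): P = [1, 3, 7] / [4];  Q = [1, 2, 4] / [3]
  Insert 5 (step 5): P = [1, 3, 5] / [4, 7];  Q = [1, 2, 4] / [3, 5]
  Insert 8 (step 6): P = [1, 3, 5, 8] / [4, 7];  Q = [1, 2, 4, 6] / [3, 5]
  Insert 6 (step 7): P = [1, 3, 5, 6] / [4, 7, 8];  Q = [1, 2, 4, 6] / [3, 5, 7]
  Insert 2 (step 8): P = [1, 2, 5, 6] / [3, 7, 8] / [4];  Q = [1, 2, 4, 6] / [3, 5, 7] / [8]
Final shape: (4, 3, 1).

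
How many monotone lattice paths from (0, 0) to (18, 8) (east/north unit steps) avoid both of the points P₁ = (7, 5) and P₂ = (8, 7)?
Number of paths = 1229338

Inclusion–exclusion. Total paths: C(26, 18) = 1562275. Through P₁: C(12, 7)·C(14, 11) = 288288. Through P₂: C(15, 8)·C(11, 10) = 70785. Since P₁ is strictly southwest of P₂, a monotone path through both must visit P₁ then P₂; paths through both = C(12, 7)·C(3, 1)·C(11, 10) = 26136. Avoid both = 1562275 − 288288 − 70785 + 26136 = 1229338.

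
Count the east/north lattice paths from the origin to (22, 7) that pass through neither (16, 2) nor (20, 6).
Number of paths = 831534

Inclusion–exclusion. Total paths: C(29, 22) = 1560780. Through P₁: C(18, 16)·C(11, 6) = 70686. Through P₂: C(26, 20)·C(3, 2) = 690690. Since P₁ is strictly southwest of P₂, a monotone path through both must visit P₁ then P₂; paths through both = C(18, 16)·C(8, 4)·C(3, 2) = 32130. Avoid both = 1560780 − 70686 − 690690 + 32130 = 831534.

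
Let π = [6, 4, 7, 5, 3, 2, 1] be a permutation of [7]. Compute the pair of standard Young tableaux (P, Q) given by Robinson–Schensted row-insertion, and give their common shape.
P = [1, 5] / [2, 7] / [3] / [4] / [6];  Q = [1, 3] / [2, 4] / [5] / [6] / [7];  common shape = (2, 2, 1, 1, 1)

Row-insert the values π_1, π_2, … into P one at a time, bumping the leftmost entry strictly greater than the inserted value down to the next row. The recording tableau Q records, in position (i, j), the step at which that cell was added to P.
  Insert 6 (step 1): P = [6];  Q = [1]
  Insert 4 (step 2): P = [4] / [6];  Q = [1] / [2]
  Insert 7 (step 3): P = [4, 7] / [6];  Q = [1, 3] / [2]
  Insert 5 (step 4): P = [4, 5] / [6, 7];  Q = [1, 3] / [2, 4]
  Insert 3 (step 5): P = [3, 5] / [4, 7] / [6];  Q = [1, 3] / [2, 4] / [5]
  Insert 2 (step 6): P = [2, 5] / [3, 7] / [4] / [6];  Q = [1, 3] / [2, 4] / [5] / [6]
  Insert 1 (step 7): P = [1, 5] / [2, 7] / [3] / [4] / [6];  Q = [1, 3] / [2, 4] / [5] / [6] / [7]
Final shape: (2, 2, 1, 1, 1).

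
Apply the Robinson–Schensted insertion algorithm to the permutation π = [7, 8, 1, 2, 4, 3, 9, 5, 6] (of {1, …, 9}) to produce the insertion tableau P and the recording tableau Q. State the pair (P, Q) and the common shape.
P = [1, 2, 3, 5, 6] / [4, 8, 9] / [7];  Q = [1, 2, 5, 7, 9] / [3, 4, 8] / [6];  common shape = (5, 3, 1)

Row-insert the values π_1, π_2, … into P one at a time, bumping the leftmost entry strictly greater than the inserted value down to the next row. The recording tableau Q records, in position (i, j), the step at which that cell was added to P.
  Insert 7 (step 1): P = [7];  Q = [1]
  Insert 8 (step 2): P = [7, 8];  Q = [1, 2]
  Insert 1 (step 3): P = [1, 8] / [7];  Q = [1, 2] / [3]
  Insert 2 (step 4): P = [1, 2] / [7, 8];  Q = [1, 2] / [3, 4]
  Insert 4 (step 5): P = [1, 2, 4] / [7, 8];  Q = [1, 2, 5] / [3, 4]
  Insert 3 (step 6): P = [1, 2, 3] / [4, 8] / [7];  Q = [1, 2, 5] / [3, 4] / [6]
  Insert 9 (step 7): P = [1, 2, 3, 9] / [4, 8] / [7];  Q = [1, 2, 5, 7] / [3, 4] / [6]
  Insert 5 (step 8): P = [1, 2, 3, 5] / [4, 8, 9] / [7];  Q = [1, 2, 5, 7] / [3, 4, 8] / [6]
  Insert 6 (step 9): P = [1, 2, 3, 5, 6] / [4, 8, 9] / [7];  Q = [1, 2, 5, 7, 9] / [3, 4, 8] / [6]
Final shape: (5, 3, 1).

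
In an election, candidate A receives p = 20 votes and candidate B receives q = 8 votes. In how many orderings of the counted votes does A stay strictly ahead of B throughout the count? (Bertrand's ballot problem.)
Strict-lead orderings = 1332045

Total orderings of the 28 votes with 20 for A: C(28, 20) = 3108105. By the Bertrand ballot formula (Cycle Lemma / reflection principle), the number of orderings in which A is strictly ahead of B throughout is (p − q)/(p + q) · C(p + q, p) = (20 − 8)/(20 + 8) · 3108105 = 1332045.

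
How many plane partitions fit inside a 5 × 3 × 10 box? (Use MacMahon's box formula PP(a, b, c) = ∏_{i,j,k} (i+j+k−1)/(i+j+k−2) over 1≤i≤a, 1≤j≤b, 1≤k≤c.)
PP(5, 3, 10) = 644195552

Evaluate the triple product over i = 1..5, j = 1..3, k = 1..10. The factors are (2/1) · (3/2) · (4/3) · (5/4) · (6/5) · (7/6) · (8/7) · (9/8) · … (150 factors total). The numerators and denominators telescope so the product is an integer; carrying out the multiplication exactly gives PP(5, 3, 10) = 644195552.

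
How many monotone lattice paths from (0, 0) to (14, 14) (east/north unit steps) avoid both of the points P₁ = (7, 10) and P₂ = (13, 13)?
Number of paths = 16164824

Inclusion–exclusion. Total paths: C(28, 14) = 40116600. Through P₁: C(17, 7)·C(11, 7) = 6417840. Through P₂: C(26, 13)·C(2, 1) = 20801200. Since P₁ is strictly southwest of P₂, a monotone path through both must visit P₁ then P₂; paths through both = C(17, 7)·C(9, 6)·C(2, 1) = 3267264. Avoid both = 40116600 − 6417840 − 20801200 + 3267264 = 16164824.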